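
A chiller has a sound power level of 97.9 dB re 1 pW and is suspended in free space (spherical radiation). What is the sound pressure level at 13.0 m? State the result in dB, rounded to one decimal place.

64.6 dB

Free-field spherical radiation: L_p = L_w − 10·log₁₀(4π·r²), r = 13.0 m.
4π·r² = 2124 m², 10·log₁₀ of that is 33.271 dB.
L_p = 97.9 − 33.271 = 64.63 dB.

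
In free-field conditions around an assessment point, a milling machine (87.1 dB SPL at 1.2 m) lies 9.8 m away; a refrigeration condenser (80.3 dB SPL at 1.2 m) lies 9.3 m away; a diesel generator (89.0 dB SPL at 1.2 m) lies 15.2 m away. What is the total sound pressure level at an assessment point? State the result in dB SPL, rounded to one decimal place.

Propagate each source to the receiver with L = L_ref − 20·log₁₀(r/r_ref), then add intensities.
milling machine: 87.1 − 20·log₁₀(9.8/1.2) = 87.1 − 18.24 = 68.86 dB SPL.
refrigeration condenser: 80.3 − 20·log₁₀(9.3/1.2) = 80.3 − 17.79 = 62.51 dB SPL.
diesel generator: 89.0 − 20·log₁₀(15.2/1.2) = 89.0 − 22.05 = 66.95 dB SPL.
Σ 10^(L/10) = 1.442e+07 → L_total = 10·log₁₀(1.442e+07) = 71.59 dB SPL.

71.6 dB SPL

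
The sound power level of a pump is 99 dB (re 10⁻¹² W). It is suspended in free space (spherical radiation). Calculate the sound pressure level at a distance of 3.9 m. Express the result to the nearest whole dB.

L_p = L_w − 10·log₁₀(4π·r²) with r = 3.9 m.
4π·r² = 191.1 m², 10·log₁₀ of that is 22.813 dB.
L_p = 99 − 22.813 = 76.19 dB.

76 dB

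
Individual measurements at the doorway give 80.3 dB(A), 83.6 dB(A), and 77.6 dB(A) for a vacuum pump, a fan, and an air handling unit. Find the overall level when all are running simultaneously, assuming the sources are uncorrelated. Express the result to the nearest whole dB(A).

For uncorrelated sources the intensities add, so convert each level to linear form, sum, and take 10·log₁₀ of the total.
Σ 10^(L/10) = 10^(80.3/10) + 10^(83.6/10) + 10^(77.6/10) = 3.938e+08.
L_total = 10·log₁₀(3.938e+08) = 85.95 dB(A).

86 dB(A)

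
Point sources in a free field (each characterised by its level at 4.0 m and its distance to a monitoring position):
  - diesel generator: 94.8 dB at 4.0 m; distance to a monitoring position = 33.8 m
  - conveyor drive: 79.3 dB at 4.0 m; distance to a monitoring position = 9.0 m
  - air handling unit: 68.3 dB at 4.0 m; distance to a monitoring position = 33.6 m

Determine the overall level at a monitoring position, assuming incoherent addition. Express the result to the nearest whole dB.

Apply inverse-square spreading to bring every level to the receiver, then sum 10^(L/10).
diesel generator: 94.8 − 20·log₁₀(33.8/4.0) = 94.8 − 18.54 = 76.26 dB.
conveyor drive: 79.3 − 20·log₁₀(9.0/4.0) = 79.3 − 7.04 = 72.26 dB.
air handling unit: 68.3 − 20·log₁₀(33.6/4.0) = 68.3 − 18.49 = 49.81 dB.
Σ 10^(L/10) = 5.920e+07 → L_total = 10·log₁₀(5.920e+07) = 77.72 dB.

78 dB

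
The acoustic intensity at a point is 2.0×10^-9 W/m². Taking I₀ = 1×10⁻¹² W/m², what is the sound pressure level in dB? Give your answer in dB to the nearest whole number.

I/I₀ = 2.0×10^-9/10⁻¹² = 2.0×10^3, and L = 10·log₁₀(I/I₀).
L = 10·(0.3010 + 3) = 33.01 dB.

33 dB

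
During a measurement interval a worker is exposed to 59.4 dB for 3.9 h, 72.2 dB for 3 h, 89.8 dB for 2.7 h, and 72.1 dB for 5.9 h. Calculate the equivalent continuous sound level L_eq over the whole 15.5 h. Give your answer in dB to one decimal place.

82.5 dB

The energy average is taken in the linear domain: L_eq = 10·log₁₀[(Σ tᵢ·10^(Lᵢ/10))/T], T = 15.5 h.
Σ tᵢ·10^(Lᵢ/10) = 3.9·10^(59.4/10) + 3·10^(72.2/10) + 2.7·10^(89.8/10) + 5.9·10^(72.1/10) = 2.727e+09.
L_eq = 10·log₁₀(2.727e+09/15.5) = 82.45 dB.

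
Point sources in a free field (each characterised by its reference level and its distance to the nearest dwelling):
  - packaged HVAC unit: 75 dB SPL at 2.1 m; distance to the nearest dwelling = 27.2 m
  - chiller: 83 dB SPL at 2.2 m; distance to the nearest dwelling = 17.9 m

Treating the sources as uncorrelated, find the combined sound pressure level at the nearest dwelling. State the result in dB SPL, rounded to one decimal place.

65.1 dB SPL

First find each source's level at the receiver (point-source: −20·log₁₀(r/r_ref)), then combine on an intensity basis.
packaged HVAC unit: 75 − 20·log₁₀(27.2/2.1) = 75 − 22.25 = 52.75 dB SPL.
chiller: 83 − 20·log₁₀(17.9/2.2) = 83 − 18.21 = 64.79 dB SPL.
Σ 10^(L/10) = 3.202e+06 → L_total = 10·log₁₀(3.202e+06) = 65.05 dB SPL.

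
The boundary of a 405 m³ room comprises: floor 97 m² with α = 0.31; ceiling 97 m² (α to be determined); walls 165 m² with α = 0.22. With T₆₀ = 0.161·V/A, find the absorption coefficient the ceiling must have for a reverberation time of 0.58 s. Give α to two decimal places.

0.47

A = 0.161·V/T₆₀ = 0.161·405/0.58 = 112.42 m² sabins.
Absorption from the other surfaces = 97·0.31 + 165·0.22 = 66.37 m², so the ceiling must supply 46.05 m² over 97 m².
α = 46.05/97 = 0.475.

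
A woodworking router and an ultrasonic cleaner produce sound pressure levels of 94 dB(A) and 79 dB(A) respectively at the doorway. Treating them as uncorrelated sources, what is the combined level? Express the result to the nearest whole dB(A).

94 dB(A)

For uncorrelated sources the intensities add, so convert each level to linear form, sum, and take 10·log₁₀ of the total.
Σ 10^(L/10) = 10^(94/10) + 10^(79/10) = 2.591e+09.
L_total = 10·log₁₀(2.591e+09) = 94.14 dB(A).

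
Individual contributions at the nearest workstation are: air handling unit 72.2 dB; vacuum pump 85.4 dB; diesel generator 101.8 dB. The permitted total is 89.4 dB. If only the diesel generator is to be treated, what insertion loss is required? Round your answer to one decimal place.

14.7 dB

Fixed contribution from the other sources: Σ 10^(L/10) = 10^(72.2/10) + 10^(85.4/10) = 3.633e+08 (85.60 dB).
To meet 89.4 dB overall, the treated diesel generator may contribute at most 10^(89.4/10) − 3.633e+08 = 5.076e+08, i.e. 87.06 dB.
Required insertion loss = 101.8 − 87.06 = 14.74 dB.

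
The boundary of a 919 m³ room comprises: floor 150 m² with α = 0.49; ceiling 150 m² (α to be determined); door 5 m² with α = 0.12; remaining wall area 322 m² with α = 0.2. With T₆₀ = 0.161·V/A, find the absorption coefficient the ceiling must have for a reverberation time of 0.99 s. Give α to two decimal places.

0.07

A = 0.161·V/T₆₀ = 0.161·919/0.99 = 149.45 m² sabins.
Absorption from the other surfaces = 150·0.49 + 5·0.12 + 322·0.2 = 138.50 m², so the ceiling must supply 10.95 m² over 150 m².
α = 10.95/150 = 0.073.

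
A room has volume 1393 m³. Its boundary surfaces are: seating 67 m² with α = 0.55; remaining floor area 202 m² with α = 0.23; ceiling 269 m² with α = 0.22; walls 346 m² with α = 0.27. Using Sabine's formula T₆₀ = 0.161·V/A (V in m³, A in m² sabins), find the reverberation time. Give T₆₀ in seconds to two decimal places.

0.95 s

Summing Sᵢαᵢ: 67·0.55 + 202·0.23 + 269·0.22 + 346·0.27 = 235.91 m².
T₆₀ = 0.161 × 1393 / 235.91 = 0.951 s.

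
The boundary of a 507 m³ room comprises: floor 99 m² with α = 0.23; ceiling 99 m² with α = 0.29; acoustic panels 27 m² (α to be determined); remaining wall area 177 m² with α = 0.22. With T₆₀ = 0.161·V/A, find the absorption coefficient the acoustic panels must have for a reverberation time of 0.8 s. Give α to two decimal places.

Required total absorption A = 0.161·507/0.8 = 102.03 m².
Absorption from the other surfaces = 99·0.23 + 99·0.29 + 177·0.22 = 90.42 m², so the acoustic panels must supply 11.61 m² over 27 m².
α = 11.61/27 = 0.430.

0.43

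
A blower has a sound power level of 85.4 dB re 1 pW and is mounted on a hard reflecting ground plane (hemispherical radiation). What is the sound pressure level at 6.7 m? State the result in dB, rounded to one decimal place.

The power spreads over a hemisphere of area 2π·r², so L_p = L_w − 10·log₁₀(2π·r²).
2π·r² = 282.1 m², 10·log₁₀ of that is 24.503 dB.
L_p = 85.4 − 24.503 = 60.90 dB.

60.9 dB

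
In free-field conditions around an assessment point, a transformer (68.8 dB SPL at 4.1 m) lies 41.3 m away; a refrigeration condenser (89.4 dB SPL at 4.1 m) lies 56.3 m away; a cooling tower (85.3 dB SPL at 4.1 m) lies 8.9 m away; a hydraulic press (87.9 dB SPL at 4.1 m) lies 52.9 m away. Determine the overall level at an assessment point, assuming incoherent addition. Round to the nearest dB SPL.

First find each source's level at the receiver (point-source: −20·log₁₀(r/r_ref)), then combine on an intensity basis.
transformer: 68.8 − 20·log₁₀(41.3/4.1) = 68.8 − 20.06 = 48.74 dB SPL.
refrigeration condenser: 89.4 − 20·log₁₀(56.3/4.1) = 89.4 − 22.75 = 66.65 dB SPL.
cooling tower: 85.3 − 20·log₁₀(8.9/4.1) = 85.3 − 6.73 = 78.57 dB SPL.
hydraulic press: 87.9 − 20·log₁₀(52.9/4.1) = 87.9 − 22.21 = 65.69 dB SPL.
Σ 10^(L/10) = 8.031e+07 → L_total = 10·log₁₀(8.031e+07) = 79.05 dB SPL.

79 dB SPL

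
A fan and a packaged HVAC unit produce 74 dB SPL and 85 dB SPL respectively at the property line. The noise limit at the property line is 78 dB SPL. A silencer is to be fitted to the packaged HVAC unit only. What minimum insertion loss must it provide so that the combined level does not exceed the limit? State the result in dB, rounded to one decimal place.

Fixed contribution from the other source: Σ 10^(L/10) = 10^(74/10) = 2.512e+07 (74.00 dB SPL).
The limit corresponds to 10^(78/10) = 6.310e+07; subtracting the fixed part leaves 3.798e+07 for the packaged HVAC unit, i.e. 75.80 dB SPL.
So the packaged HVAC unit must be reduced from 85 to 75.80 dB SPL: IL = 9.20 dB.

9.2 dB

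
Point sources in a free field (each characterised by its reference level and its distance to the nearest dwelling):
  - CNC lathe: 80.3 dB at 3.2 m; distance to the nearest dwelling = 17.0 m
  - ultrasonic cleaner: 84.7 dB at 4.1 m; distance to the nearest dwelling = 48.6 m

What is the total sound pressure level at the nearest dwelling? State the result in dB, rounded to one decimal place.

67.7 dB

First find each source's level at the receiver (point-source: −20·log₁₀(r/r_ref)), then combine on an intensity basis.
CNC lathe: 80.3 − 20·log₁₀(17.0/3.2) = 80.3 − 14.51 = 65.79 dB.
ultrasonic cleaner: 84.7 − 20·log₁₀(48.6/4.1) = 84.7 − 21.48 = 63.22 dB.
Σ 10^(L/10) = 5.897e+06 → L_total = 10·log₁₀(5.897e+06) = 67.71 dB.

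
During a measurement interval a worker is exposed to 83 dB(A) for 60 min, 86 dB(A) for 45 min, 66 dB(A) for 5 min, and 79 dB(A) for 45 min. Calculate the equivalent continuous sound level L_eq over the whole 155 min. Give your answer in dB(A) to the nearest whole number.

83 dB(A)

L_eq = 10·log₁₀[(1/T)·Σ tᵢ·10^(Lᵢ/10)] with T = 155 min.
Σ tᵢ·10^(Lᵢ/10) = 60·10^(83/10) + 45·10^(86/10) + 5·10^(66/10) + 45·10^(79/10) = 3.348e+10.
L_eq = 10·log₁₀(3.348e+10/155) = 83.34 dB(A).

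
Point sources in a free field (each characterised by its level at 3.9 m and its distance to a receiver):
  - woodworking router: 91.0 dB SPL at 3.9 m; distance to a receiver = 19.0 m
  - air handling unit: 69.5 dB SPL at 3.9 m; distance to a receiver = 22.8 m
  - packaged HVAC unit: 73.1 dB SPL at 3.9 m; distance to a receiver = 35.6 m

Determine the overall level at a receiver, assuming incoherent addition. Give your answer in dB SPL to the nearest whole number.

Propagate each source to the receiver with L = L_ref − 20·log₁₀(r/r_ref), then add intensities.
woodworking router: 91.0 − 20·log₁₀(19.0/3.9) = 91.0 − 13.75 = 77.25 dB SPL.
air handling unit: 69.5 − 20·log₁₀(22.8/3.9) = 69.5 − 15.34 = 54.16 dB SPL.
packaged HVAC unit: 73.1 − 20·log₁₀(35.6/3.9) = 73.1 − 19.21 = 53.89 dB SPL.
Σ 10^(L/10) = 5.355e+07 → L_total = 10·log₁₀(5.355e+07) = 77.29 dB SPL.

77 dB SPL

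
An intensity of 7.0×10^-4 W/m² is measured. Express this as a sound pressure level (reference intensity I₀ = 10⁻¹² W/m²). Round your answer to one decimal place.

88.5 dB

L = 10·log₁₀(I/I₀) = 10·log₁₀(7.0×10^-4/10⁻¹²) = 10·log₁₀(7.0×10^8).
L = 10·(0.8451 + 8) = 88.45 dB.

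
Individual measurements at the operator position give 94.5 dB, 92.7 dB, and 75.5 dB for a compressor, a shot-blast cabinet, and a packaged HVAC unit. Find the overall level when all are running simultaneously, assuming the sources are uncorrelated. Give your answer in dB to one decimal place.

For uncorrelated sources the intensities add, so convert each level to linear form, sum, and take 10·log₁₀ of the total.
Σ 10^(L/10) = 10^(94.5/10) + 10^(92.7/10) + 10^(75.5/10) = 4.716e+09.
L_total = 10·log₁₀(4.716e+09) = 96.74 dB.

96.7 dB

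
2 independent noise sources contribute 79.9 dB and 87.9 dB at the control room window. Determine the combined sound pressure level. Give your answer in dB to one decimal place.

88.5 dB

For uncorrelated sources the intensities add, so convert each level to linear form, sum, and take 10·log₁₀ of the total.
Σ 10^(L/10) = 10^(79.9/10) + 10^(87.9/10) = 7.143e+08.
L_total = 10·log₁₀(7.143e+08) = 88.54 dB.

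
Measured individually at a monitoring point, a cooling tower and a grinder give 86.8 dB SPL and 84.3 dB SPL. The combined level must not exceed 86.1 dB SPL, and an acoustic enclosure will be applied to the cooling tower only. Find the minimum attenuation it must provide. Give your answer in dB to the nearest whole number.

5 dB

Fixed contribution from the other source: Σ 10^(L/10) = 10^(84.3/10) = 2.692e+08 (84.30 dB SPL).
To meet 86.1 dB SPL overall, the treated cooling tower may contribute at most 10^(86.1/10) − 2.692e+08 = 1.382e+08, i.e. 81.41 dB SPL.
Required insertion loss = 86.8 − 81.41 = 5.39 dB.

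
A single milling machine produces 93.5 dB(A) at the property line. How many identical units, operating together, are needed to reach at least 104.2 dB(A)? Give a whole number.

12

The shortfall is 104.2 − 93.5 = 10.7 dB, and N units add 10·log₁₀ N, so need 10·log₁₀ N ≥ 10.7.
N ≥ 10^(10.7/10) = 11.749, so N = 12.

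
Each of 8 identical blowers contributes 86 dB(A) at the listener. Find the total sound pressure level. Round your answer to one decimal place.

95.0 dB(A)

With 8 equal, uncorrelated contributions the intensity is 8× that of one unit, giving a rise of 10·log₁₀ 8.
L_total = 86 + 10·log₁₀(8) = 86 + 9.031 = 95.03 dB(A).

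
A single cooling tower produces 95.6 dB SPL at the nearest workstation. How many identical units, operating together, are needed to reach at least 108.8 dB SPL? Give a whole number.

The shortfall is 108.8 − 95.6 = 13.2 dB, and N units add 10·log₁₀ N, so need 10·log₁₀ N ≥ 13.2.
N ≥ 10^(13.2/10) = 20.893, so N = 21.

21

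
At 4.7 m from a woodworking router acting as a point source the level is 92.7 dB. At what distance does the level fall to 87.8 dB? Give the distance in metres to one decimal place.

8.3 m

The 4.9 dB drop corresponds to a distance ratio of 10^(4.9/20) for a point source.
r₂ = 4.7·10^((92.7−87.8)/20) = 4.7·10^(4.9/20) = 8.26 m.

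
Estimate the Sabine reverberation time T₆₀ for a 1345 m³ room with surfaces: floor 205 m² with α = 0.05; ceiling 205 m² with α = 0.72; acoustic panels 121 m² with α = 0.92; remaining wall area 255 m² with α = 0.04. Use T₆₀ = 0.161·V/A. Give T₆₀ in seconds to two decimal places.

Summing Sᵢαᵢ: 205·0.05 + 205·0.72 + 121·0.92 + 255·0.04 = 279.37 m².
T₆₀ = 0.161·V/A = 0.161·1345/279.37 = 0.775 s.

0.78 s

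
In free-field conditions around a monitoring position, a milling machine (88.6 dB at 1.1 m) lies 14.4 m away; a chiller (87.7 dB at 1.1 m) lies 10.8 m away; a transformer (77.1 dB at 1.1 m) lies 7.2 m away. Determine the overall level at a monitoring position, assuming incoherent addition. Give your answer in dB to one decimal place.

Apply inverse-square spreading to bring every level to the receiver, then sum 10^(L/10).
milling machine: 88.6 − 20·log₁₀(14.4/1.1) = 88.6 − 22.34 = 66.26 dB.
chiller: 87.7 − 20·log₁₀(10.8/1.1) = 87.7 − 19.84 = 67.86 dB.
transformer: 77.1 − 20·log₁₀(7.2/1.1) = 77.1 − 16.32 = 60.78 dB.
Σ 10^(L/10) = 1.153e+07 → L_total = 10·log₁₀(1.153e+07) = 70.62 dB.

70.6 dB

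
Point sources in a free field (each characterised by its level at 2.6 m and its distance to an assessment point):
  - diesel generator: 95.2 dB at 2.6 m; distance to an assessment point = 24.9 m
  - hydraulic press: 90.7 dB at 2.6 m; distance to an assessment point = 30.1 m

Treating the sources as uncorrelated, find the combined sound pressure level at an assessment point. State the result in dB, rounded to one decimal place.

76.5 dB

Propagate each source to the receiver with L = L_ref − 20·log₁₀(r/r_ref), then add intensities.
diesel generator: 95.2 − 20·log₁₀(24.9/2.6) = 95.2 − 19.62 = 75.58 dB.
hydraulic press: 90.7 − 20·log₁₀(30.1/2.6) = 90.7 − 21.27 = 69.43 dB.
Σ 10^(L/10) = 4.487e+07 → L_total = 10·log₁₀(4.487e+07) = 76.52 dB.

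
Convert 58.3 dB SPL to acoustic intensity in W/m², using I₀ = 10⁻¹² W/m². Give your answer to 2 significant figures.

6.8e-07 W/m²

I = I₀·10^(L/10) = 10⁻¹² × 10^(58.3/10) = 10^(-6.170).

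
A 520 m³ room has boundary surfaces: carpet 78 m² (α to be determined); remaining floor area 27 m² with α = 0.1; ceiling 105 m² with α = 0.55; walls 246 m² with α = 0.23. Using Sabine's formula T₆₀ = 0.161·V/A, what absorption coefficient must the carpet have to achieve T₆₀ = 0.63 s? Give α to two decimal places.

0.20

From T₆₀ = 0.161·V/A, the target T₆₀ = 0.63 s needs A = 0.161·520/0.63 = 132.89 m².
Absorption from the other surfaces = 27·0.1 + 105·0.55 + 246·0.23 = 117.03 m², so the carpet must supply 15.86 m² over 78 m².
α = 15.86/78 = 0.203.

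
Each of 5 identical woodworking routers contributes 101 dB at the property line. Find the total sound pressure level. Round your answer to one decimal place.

108.0 dB

N identical incoherent sources raise the level by 10·log₁₀ N.
L_total = 101 + 10·log₁₀(5) = 101 + 6.990 = 107.99 dB.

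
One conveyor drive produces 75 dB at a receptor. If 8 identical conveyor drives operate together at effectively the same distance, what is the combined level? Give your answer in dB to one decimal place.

With 8 equal, uncorrelated contributions the intensity is 8× that of one unit, giving a rise of 10·log₁₀ 8.
L_total = 75 + 10·log₁₀(8) = 75 + 9.031 = 84.03 dB.

84.0 dB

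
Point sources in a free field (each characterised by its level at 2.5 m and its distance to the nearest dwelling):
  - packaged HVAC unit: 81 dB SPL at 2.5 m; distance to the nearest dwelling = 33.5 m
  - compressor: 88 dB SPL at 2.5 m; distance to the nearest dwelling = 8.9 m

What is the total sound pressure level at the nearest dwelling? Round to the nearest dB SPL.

First find each source's level at the receiver (point-source: −20·log₁₀(r/r_ref)), then combine on an intensity basis.
packaged HVAC unit: 81 − 20·log₁₀(33.5/2.5) = 81 − 22.54 = 58.46 dB SPL.
compressor: 88 − 20·log₁₀(8.9/2.5) = 88 − 11.03 = 76.97 dB SPL.
Σ 10^(L/10) = 5.049e+07 → L_total = 10·log₁₀(5.049e+07) = 77.03 dB SPL.

77 dB SPL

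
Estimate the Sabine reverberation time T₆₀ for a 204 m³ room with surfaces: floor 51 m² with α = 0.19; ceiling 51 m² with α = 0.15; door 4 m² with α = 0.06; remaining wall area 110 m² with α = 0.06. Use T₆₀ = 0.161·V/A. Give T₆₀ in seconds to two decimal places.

1.36 s

A = Σ Sᵢαᵢ = 51·0.19 + 51·0.15 + 4·0.06 + 110·0.06 = 24.18 m².
T₆₀ = 0.161 × 204 / 24.18 = 1.358 s.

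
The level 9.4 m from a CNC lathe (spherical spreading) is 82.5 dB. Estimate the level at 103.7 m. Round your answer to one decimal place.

Spherical spreading from a point source gives a 20·log₁₀(r₂/r₁) drop.
L₂ = 82.5 − 20·log₁₀(103.7/9.4) = 82.5 − 20.853 = 61.65 dB.

61.6 dB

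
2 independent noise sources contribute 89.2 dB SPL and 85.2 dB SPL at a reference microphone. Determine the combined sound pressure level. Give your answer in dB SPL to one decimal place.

Incoherent sources combine by intensity addition: L_total = 10·log₁₀(Σ 10^(L_i/10)).
Σ 10^(L/10) = 10^(89.2/10) + 10^(85.2/10) = 1.163e+09.
L_total = 10·log₁₀(1.163e+09) = 90.66 dB SPL.

90.7 dB SPL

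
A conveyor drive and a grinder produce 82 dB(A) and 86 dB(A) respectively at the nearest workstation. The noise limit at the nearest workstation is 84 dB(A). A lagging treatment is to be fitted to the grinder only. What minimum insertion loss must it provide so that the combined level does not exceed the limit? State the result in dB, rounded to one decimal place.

6.3 dB

Fixed contribution from the other source: Σ 10^(L/10) = 10^(82/10) = 1.585e+08 (82.00 dB(A)).
To meet 84 dB(A) overall, the treated grinder may contribute at most 10^(84/10) − 1.585e+08 = 9.270e+07, i.e. 79.67 dB(A).
Required insertion loss = 86 − 79.67 = 6.33 dB.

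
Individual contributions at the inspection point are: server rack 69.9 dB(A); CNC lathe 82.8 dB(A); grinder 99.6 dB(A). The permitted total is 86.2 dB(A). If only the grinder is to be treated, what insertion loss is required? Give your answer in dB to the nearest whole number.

16 dB

The untreated sources together contribute 10^(69.9/10) + 10^(82.8/10) = 2.003e+08, i.e. 83.02 dB(A).
To meet 86.2 dB(A) overall, the treated grinder may contribute at most 10^(86.2/10) − 2.003e+08 = 2.166e+08, i.e. 83.36 dB(A).
So the grinder must be reduced from 99.6 to 83.36 dB(A): IL = 16.24 dB.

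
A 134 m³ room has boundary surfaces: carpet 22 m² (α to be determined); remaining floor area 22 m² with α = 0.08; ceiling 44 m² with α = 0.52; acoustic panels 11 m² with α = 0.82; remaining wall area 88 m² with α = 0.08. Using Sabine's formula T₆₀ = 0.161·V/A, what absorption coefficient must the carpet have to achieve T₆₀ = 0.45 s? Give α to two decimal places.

0.33

From T₆₀ = 0.161·V/A, the target T₆₀ = 0.45 s needs A = 0.161·134/0.45 = 47.94 m².
Absorption from the other surfaces = 22·0.08 + 44·0.52 + 11·0.82 + 88·0.08 = 40.70 m², so the carpet must supply 7.24 m² over 22 m².
α = 7.24/22 = 0.329.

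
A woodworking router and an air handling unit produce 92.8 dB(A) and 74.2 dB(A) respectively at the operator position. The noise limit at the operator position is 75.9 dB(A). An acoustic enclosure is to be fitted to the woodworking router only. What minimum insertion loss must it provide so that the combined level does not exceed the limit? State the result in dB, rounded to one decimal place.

21.8 dB

Everything except the woodworking router sums to 10^(74.2/10) = 2.630e+07 in linear terms, 74.20 dB(A).
To meet 75.9 dB(A) overall, the treated woodworking router may contribute at most 10^(75.9/10) − 2.630e+07 = 1.260e+07, i.e. 71.00 dB(A).
So the woodworking router must be reduced from 92.8 to 71.00 dB(A): IL = 21.80 dB.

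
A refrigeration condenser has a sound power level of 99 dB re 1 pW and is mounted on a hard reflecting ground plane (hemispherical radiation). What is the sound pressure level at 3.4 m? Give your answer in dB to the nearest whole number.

80 dB

L_p = L_w − 10·log₁₀(2π·r²) with r = 3.4 m.
2π·r² = 72.63 m², 10·log₁₀ of that is 18.611 dB.
L_p = 99 − 18.611 = 80.39 dB.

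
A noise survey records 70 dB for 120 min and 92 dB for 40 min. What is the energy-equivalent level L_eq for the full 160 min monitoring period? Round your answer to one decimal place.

86.1 dB

L_eq = 10·log₁₀[(1/T)·Σ tᵢ·10^(Lᵢ/10)] with T = 160 min.
Σ tᵢ·10^(Lᵢ/10) = 120·10^(70/10) + 40·10^(92/10) = 6.460e+10.
L_eq = 10·log₁₀(6.460e+10/160) = 86.06 dB.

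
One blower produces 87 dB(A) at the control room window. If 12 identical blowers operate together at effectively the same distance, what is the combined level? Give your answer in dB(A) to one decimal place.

L_total = L₁ + 10·log₁₀ N for N identical incoherent sources.
L_total = 87 + 10·log₁₀(12) = 87 + 10.792 = 97.79 dB(A).

97.8 dB(A)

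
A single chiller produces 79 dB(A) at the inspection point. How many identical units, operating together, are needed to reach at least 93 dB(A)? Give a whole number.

Need L₁ + 10·log₁₀ N ≥ 93, i.e. log₁₀ N ≥ 1.40.
N ≥ 10^(14.0/10) = 25.119, so N = 26.

26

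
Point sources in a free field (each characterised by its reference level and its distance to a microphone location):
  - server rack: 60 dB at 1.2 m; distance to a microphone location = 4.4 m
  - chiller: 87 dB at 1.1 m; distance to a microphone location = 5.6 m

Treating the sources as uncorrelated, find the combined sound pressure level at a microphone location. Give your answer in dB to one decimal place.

Apply inverse-square spreading to bring every level to the receiver, then sum 10^(L/10).
server rack: 60 − 20·log₁₀(4.4/1.2) = 60 − 11.29 = 48.71 dB.
chiller: 87 − 20·log₁₀(5.6/1.1) = 87 − 14.14 = 72.86 dB.
Σ 10^(L/10) = 1.941e+07 → L_total = 10·log₁₀(1.941e+07) = 72.88 dB.

72.9 dB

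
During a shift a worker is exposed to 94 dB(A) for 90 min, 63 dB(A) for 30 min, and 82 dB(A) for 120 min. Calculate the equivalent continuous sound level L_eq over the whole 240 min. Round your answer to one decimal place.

90.1 dB(A)

The energy average is taken in the linear domain: L_eq = 10·log₁₀[(Σ tᵢ·10^(Lᵢ/10))/T], T = 240 min.
Σ tᵢ·10^(Lᵢ/10) = 90·10^(94/10) + 30·10^(63/10) + 120·10^(82/10) = 2.451e+11.
L_eq = 10·log₁₀(2.451e+11/240) = 90.09 dB(A).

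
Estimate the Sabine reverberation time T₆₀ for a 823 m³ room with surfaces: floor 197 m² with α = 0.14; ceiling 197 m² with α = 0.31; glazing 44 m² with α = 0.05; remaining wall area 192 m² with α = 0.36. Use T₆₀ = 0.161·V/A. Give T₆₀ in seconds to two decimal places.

0.83 s

Summing Sᵢαᵢ: 197·0.14 + 197·0.31 + 44·0.05 + 192·0.36 = 159.97 m².
T₆₀ = 0.161 × 823 / 159.97 = 0.828 s.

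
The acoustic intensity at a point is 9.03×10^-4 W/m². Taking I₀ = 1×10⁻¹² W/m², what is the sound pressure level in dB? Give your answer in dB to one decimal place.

89.6 dB

I/I₀ = 9.03×10^-4/10⁻¹² = 9.03×10^8, and L = 10·log₁₀(I/I₀).
L = 10·(0.9557 + 8) = 89.56 dB.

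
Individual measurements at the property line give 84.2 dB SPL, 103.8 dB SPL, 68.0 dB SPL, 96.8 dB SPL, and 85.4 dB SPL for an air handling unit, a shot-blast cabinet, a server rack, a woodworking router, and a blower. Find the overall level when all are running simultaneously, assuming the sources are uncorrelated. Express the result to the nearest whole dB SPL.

105 dB SPL

For uncorrelated sources the intensities add, so convert each level to linear form, sum, and take 10·log₁₀ of the total.
Σ 10^(L/10) = 10^(84.2/10) + 10^(103.8/10) + 10^(68.0/10) + 10^(96.8/10) + 10^(85.4/10) = 2.939e+10.
L_total = 10·log₁₀(2.939e+10) = 104.68 dB SPL.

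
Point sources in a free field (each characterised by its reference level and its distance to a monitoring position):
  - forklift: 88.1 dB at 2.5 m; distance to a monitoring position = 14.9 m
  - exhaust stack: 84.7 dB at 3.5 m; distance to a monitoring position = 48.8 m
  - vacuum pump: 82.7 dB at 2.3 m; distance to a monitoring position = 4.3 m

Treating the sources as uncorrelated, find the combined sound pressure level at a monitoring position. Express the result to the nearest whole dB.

79 dB

Apply inverse-square spreading to bring every level to the receiver, then sum 10^(L/10).
forklift: 88.1 − 20·log₁₀(14.9/2.5) = 88.1 − 15.50 = 72.60 dB.
exhaust stack: 84.7 − 20·log₁₀(48.8/3.5) = 84.7 − 22.89 = 61.81 dB.
vacuum pump: 82.7 − 20·log₁₀(4.3/2.3) = 82.7 − 5.43 = 77.27 dB.
Σ 10^(L/10) = 7.297e+07 → L_total = 10·log₁₀(7.297e+07) = 78.63 dB.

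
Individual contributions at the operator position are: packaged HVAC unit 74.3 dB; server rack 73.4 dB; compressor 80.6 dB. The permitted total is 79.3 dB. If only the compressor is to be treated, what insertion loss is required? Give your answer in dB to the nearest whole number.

5 dB

Fixed contribution from the other sources: Σ 10^(L/10) = 10^(74.3/10) + 10^(73.4/10) = 4.879e+07 (76.88 dB).
To meet 79.3 dB overall, the treated compressor may contribute at most 10^(79.3/10) − 4.879e+07 = 3.632e+07, i.e. 75.60 dB.
So the compressor must be reduced from 80.6 to 75.60 dB: IL = 5.00 dB.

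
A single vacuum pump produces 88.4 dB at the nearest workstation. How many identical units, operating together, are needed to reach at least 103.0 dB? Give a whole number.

29

The shortfall is 103.0 − 88.4 = 14.6 dB, and N units add 10·log₁₀ N, so need 10·log₁₀ N ≥ 14.6.
N ≥ 10^(14.6/10) = 28.840, so N = 29.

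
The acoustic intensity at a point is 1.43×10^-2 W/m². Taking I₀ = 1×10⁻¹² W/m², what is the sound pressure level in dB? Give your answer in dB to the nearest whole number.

Dividing by I₀ shifts the exponent by 12: I/I₀ = 1.43×10^10.
L = 10·(0.1553 + 10) = 101.55 dB.

102 dB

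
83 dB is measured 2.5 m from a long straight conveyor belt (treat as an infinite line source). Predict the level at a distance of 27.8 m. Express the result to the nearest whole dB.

For a line source, L₂ = L₁ − 10·log₁₀(r₂/r₁).
L₂ = 83 − 10·log₁₀(27.8/2.5) = 83 − 10.461 = 72.54 dB.

73 dB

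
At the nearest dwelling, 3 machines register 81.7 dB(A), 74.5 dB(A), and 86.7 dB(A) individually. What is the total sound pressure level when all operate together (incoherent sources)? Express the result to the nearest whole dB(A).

For uncorrelated sources the intensities add, so convert each level to linear form, sum, and take 10·log₁₀ of the total.
Σ 10^(L/10) = 10^(81.7/10) + 10^(74.5/10) + 10^(86.7/10) = 6.438e+08.
L_total = 10·log₁₀(6.438e+08) = 88.09 dB(A).

88 dB(A)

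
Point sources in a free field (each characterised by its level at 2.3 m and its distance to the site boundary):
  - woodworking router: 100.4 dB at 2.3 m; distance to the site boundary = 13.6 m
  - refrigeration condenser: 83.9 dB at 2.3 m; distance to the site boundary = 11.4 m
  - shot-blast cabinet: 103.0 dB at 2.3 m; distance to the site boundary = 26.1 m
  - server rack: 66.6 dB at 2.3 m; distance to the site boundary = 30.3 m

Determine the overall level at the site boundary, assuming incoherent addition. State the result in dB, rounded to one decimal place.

86.8 dB

Propagate each source to the receiver with L = L_ref − 20·log₁₀(r/r_ref), then add intensities.
woodworking router: 100.4 − 20·log₁₀(13.6/2.3) = 100.4 − 15.44 = 84.96 dB.
refrigeration condenser: 83.9 − 20·log₁₀(11.4/2.3) = 83.9 − 13.90 = 70.00 dB.
shot-blast cabinet: 103.0 − 20·log₁₀(26.1/2.3) = 103.0 − 21.10 = 81.90 dB.
server rack: 66.6 − 20·log₁₀(30.3/2.3) = 66.6 − 22.39 = 44.21 dB.
Σ 10^(L/10) = 4.786e+08 → L_total = 10·log₁₀(4.786e+08) = 86.80 dB.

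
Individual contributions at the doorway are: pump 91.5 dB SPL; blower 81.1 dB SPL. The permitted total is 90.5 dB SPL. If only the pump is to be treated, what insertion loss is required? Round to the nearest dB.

Fixed contribution from the other source: Σ 10^(L/10) = 10^(81.1/10) = 1.288e+08 (81.10 dB SPL).
To meet 90.5 dB SPL overall, the treated pump may contribute at most 10^(90.5/10) − 1.288e+08 = 9.932e+08, i.e. 89.97 dB SPL.
So the pump must be reduced from 91.5 to 89.97 dB SPL: IL = 1.53 dB.

2 dB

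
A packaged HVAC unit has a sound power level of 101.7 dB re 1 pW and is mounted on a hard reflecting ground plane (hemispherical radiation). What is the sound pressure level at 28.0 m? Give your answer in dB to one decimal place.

The power spreads over a hemisphere of area 2π·r², so L_p = L_w − 10·log₁₀(2π·r²).
2π·r² = 4926 m², 10·log₁₀ of that is 36.925 dB.
L_p = 101.7 − 36.925 = 64.78 dB.

64.8 dB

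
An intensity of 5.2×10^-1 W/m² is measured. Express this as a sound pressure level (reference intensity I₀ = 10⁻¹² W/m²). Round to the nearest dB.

117 dB

Dividing by I₀ shifts the exponent by 12: I/I₀ = 5.2×10^11.
L = 10·(0.7160 + 11) = 117.16 dB.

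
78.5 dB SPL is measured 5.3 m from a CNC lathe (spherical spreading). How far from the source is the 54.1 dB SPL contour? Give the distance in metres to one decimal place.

88.0 m

The 24.4 dB drop corresponds to a distance ratio of 10^(24.4/20) for a point source.
r₂ = 5.3·10^((78.5−54.1)/20) = 5.3·10^(24.4/20) = 87.96 m.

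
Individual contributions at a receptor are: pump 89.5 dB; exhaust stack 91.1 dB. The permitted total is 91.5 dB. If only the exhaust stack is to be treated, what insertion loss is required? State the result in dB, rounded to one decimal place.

The untreated sources together contribute 10^(89.5/10) = 8.913e+08, i.e. 89.50 dB.
The limit corresponds to 10^(91.5/10) = 1.413e+09; subtracting the fixed part leaves 5.213e+08 for the exhaust stack, i.e. 87.17 dB.
Required insertion loss = 91.1 − 87.17 = 3.93 dB.

3.9 dB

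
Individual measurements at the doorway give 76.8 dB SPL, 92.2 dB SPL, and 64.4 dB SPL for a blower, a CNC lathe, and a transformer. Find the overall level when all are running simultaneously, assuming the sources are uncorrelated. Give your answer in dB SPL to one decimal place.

92.3 dB SPL

Incoherent sources combine by intensity addition: L_total = 10·log₁₀(Σ 10^(L_i/10)).
Σ 10^(L/10) = 10^(76.8/10) + 10^(92.2/10) + 10^(64.4/10) = 1.710e+09.
L_total = 10·log₁₀(1.710e+09) = 92.33 dB SPL.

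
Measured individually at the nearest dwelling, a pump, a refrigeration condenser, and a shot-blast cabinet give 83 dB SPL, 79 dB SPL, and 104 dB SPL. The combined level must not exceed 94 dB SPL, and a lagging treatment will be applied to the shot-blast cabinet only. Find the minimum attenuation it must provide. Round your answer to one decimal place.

10.5 dB

Everything except the shot-blast cabinet sums to 10^(83/10) + 10^(79/10) = 2.790e+08 in linear terms, 84.46 dB SPL.
The limit corresponds to 10^(94/10) = 2.512e+09; subtracting the fixed part leaves 2.233e+09 for the shot-blast cabinet, i.e. 93.49 dB SPL.
Required insertion loss = 104 − 93.49 = 10.51 dB.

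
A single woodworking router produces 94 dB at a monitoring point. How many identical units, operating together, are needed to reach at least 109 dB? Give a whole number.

32

Need L₁ + 10·log₁₀ N ≥ 109, i.e. log₁₀ N ≥ 1.50.
N ≥ 10^(15.0/10) = 31.623, so N = 32.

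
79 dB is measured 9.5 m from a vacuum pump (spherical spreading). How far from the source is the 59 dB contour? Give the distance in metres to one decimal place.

95.0 m

The 20.0 dB drop corresponds to a distance ratio of 10^(20.0/20) for a point source.
r₂ = 9.5·10^((79−59)/20) = 9.5·10^(20.0/20) = 95.00 m.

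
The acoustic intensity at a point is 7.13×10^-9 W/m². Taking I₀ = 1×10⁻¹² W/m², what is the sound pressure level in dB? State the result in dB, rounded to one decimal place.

38.5 dB

I/I₀ = 7.13×10^-9/10⁻¹² = 7.13×10^3, and L = 10·log₁₀(I/I₀).
L = 10·(0.8531 + 3) = 38.53 dB.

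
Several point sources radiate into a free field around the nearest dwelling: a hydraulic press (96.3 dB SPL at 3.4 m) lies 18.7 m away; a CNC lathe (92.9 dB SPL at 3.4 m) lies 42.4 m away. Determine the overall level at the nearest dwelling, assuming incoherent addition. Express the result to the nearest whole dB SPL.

82 dB SPL

Apply inverse-square spreading to bring every level to the receiver, then sum 10^(L/10).
hydraulic press: 96.3 − 20·log₁₀(18.7/3.4) = 96.3 − 14.81 = 81.49 dB SPL.
CNC lathe: 92.9 − 20·log₁₀(42.4/3.4) = 92.9 − 21.92 = 70.98 dB SPL.
Σ 10^(L/10) = 1.536e+08 → L_total = 10·log₁₀(1.536e+08) = 81.86 dB SPL.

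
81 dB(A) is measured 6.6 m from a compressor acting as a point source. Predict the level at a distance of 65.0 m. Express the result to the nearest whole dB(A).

61 dB(A)

Point-source attenuation: ΔL = 20·log₁₀(r₂/r₁) = 20·log₁₀(65.0/6.6) = 19.867 dB.
L₂ = 81 − 20·log₁₀(65.0/6.6) = 81 − 19.867 = 61.13 dB(A).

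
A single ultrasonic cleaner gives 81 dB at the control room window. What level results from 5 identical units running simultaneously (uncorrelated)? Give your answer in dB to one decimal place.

L_total = L₁ + 10·log₁₀ N for N identical incoherent sources.
L_total = 81 + 10·log₁₀(5) = 81 + 6.990 = 87.99 dB.

88.0 dB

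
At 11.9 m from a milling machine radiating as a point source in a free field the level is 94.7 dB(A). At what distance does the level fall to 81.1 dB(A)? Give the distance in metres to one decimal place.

Point-source spreading drops the level by 20·log₁₀(r₂/r₁); inverting, r₂/r₁ = 10^(ΔL/20).
r₂ = 11.9·10^((94.7−81.1)/20) = 11.9·10^(13.6/20) = 56.96 m.

57.0 m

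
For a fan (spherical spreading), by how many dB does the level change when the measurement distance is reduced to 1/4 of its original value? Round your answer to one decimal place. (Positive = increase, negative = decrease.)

A point source loses 6 dB per doubling of distance; generally ΔL = −20·log₁₀(r₂/r₁).
ΔL = −20·log₁₀(0.25) = +12.04 dB.

+12.0 dB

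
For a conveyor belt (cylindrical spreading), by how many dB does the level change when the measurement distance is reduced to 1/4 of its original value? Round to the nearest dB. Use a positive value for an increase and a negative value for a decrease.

+6 dB

Line-source spreading: ΔL = −10·log₁₀(r₂/r₁).
ΔL = −10·log₁₀(0.25) = +6.02 dB.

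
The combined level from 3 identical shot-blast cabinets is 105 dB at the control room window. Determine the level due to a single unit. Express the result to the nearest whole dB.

For N identical incoherent sources L_total = L₁ + 10·log₁₀ N, so L₁ = 105 − 10·log₁₀(3) = 105 − 4.771.

100 dB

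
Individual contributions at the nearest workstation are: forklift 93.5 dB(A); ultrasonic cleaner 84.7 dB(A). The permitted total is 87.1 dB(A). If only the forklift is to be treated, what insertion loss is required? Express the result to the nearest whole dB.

Fixed contribution from the other source: Σ 10^(L/10) = 10^(84.7/10) = 2.951e+08 (84.70 dB(A)).
To meet 87.1 dB(A) overall, the treated forklift may contribute at most 10^(87.1/10) − 2.951e+08 = 2.177e+08, i.e. 83.38 dB(A).
So the forklift must be reduced from 93.5 to 83.38 dB(A): IL = 10.12 dB.

10 dB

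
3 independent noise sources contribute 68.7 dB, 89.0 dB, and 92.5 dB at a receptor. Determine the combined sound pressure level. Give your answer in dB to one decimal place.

Incoherent sources combine by intensity addition: L_total = 10·log₁₀(Σ 10^(L_i/10)).
Σ 10^(L/10) = 10^(68.7/10) + 10^(89.0/10) + 10^(92.5/10) = 2.580e+09.
L_total = 10·log₁₀(2.580e+09) = 94.12 dB.

94.1 dB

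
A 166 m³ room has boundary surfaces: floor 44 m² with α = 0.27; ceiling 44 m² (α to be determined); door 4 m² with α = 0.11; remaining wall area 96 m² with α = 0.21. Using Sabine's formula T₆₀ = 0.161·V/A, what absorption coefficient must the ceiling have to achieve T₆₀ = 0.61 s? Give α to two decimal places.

A = 0.161·V/T₆₀ = 0.161·166/0.61 = 43.81 m² sabins.
Absorption from the other surfaces = 44·0.27 + 4·0.11 + 96·0.21 = 32.48 m², so the ceiling must supply 11.33 m² over 44 m².
α = 11.33/44 = 0.258.

0.26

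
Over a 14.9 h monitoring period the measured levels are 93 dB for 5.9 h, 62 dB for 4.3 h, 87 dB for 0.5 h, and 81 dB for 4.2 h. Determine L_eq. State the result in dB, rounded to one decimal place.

89.3 dB

L_eq = 10·log₁₀[(1/T)·Σ tᵢ·10^(Lᵢ/10)] with T = 14.9 h.
Σ tᵢ·10^(Lᵢ/10) = 5.9·10^(93/10) + 4.3·10^(62/10) + 0.5·10^(87/10) + 4.2·10^(81/10) = 1.256e+10.
L_eq = 10·log₁₀(1.256e+10/14.9) = 89.26 dB.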